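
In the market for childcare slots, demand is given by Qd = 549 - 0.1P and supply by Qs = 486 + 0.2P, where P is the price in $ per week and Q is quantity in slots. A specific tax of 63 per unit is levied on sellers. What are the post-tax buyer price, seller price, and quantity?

Sellers keep P_s = P_b - 63 per unit, so supply in terms of the buyer price is Qs = 473.4 + 0.2P_b.
Set Qd = Qs: 549 - 0.1P_b = 473.4 + 0.2P_b, so 75.6 = 0.3P_b and P_b = 252.
Then P_s = 252 - 63 = 189 and Q = 549 - 0.1(252) = 523.8.

P_b = 252, P_s = 189, Q = 523.8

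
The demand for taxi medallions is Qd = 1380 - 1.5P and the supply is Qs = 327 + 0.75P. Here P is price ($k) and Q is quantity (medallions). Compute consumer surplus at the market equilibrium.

Consumer surplus = 153228

Set Qd = Qs: 1380 - 1.5P = 327 + 0.75P, so 1053 = 2.25P and P* = 468.
From the demand curve, Q* = 1380 - 1.5(468) = 678.
Demand choke price (Qd = 0): P = 1380/1.5 = 920. Consumer surplus = ½ × (920 - 468) × 678 = 153228.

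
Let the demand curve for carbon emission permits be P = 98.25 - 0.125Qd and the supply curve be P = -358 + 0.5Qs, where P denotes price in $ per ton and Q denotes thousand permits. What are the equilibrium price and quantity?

P* = 7, Q* = 730

Inverting to quantity form: Qd = 786 - 8P and Qs = 716 + 2P.
Set Qd = Qs: 786 - 8P = 716 + 2P, so 70 = 10P and P* = 7.
Plugging P* into demand: Q* = 786 - 8(7) = 730.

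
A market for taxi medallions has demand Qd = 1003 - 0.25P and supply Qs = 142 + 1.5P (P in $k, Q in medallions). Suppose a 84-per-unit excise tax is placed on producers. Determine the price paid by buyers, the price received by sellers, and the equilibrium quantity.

P_b = 564, P_s = 480, Q = 862

With a tax of 84 on producers, they supply based on the net price P_s = P_b - 84, so Qs = 16 + 1.5P_b.
Market clearing requires 1003 - 0.25P_b = 16 + 1.5P_b; hence 987 = 1.75P_b and P_b = 564.
So P_s = 480 and the quantity traded is Q = 1003 - 0.25(564) = 862.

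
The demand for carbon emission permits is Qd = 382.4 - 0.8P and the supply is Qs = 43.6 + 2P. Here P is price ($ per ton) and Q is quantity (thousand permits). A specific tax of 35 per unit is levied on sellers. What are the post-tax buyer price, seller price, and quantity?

Sellers keep P_s = P_b - 35 per unit, so supply in terms of the buyer price is Qs = -26.4 + 2P_b.
Set Qd = Qs: 382.4 - 0.8P_b = -26.4 + 2P_b, so 408.8 = 2.8P_b and P_b = 146.
So P_s = 111 and the quantity traded is Q = 382.4 - 0.8(146) = 265.6.

P_b = 146, P_s = 111, Q = 265.6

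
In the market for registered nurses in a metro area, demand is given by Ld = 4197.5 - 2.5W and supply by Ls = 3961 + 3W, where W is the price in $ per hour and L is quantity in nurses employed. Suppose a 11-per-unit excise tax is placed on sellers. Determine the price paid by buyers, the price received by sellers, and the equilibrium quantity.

Sellers keep W_s = W_b - 11 per unit, so supply in terms of the buyer price is Ls = 3928 + 3W_b.
Equate demand and the shifted supply: 4197.5 - 2.5W_b = 3928 + 3W_b, giving 5.5W_b = 269.5, so W_b = 49.
Then W_s = 49 - 11 = 38 and L = 4197.5 - 2.5(49) = 4075.

W_b = 49, W_s = 38, L = 4075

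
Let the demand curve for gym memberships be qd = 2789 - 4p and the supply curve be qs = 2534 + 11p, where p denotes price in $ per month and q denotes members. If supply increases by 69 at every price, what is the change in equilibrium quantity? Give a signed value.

Set qd = qs: 2789 - 4p = 2534 + 11p, so 255 = 15p and p* = 17.
From the demand curve, q* = 2789 - 4(17) = 2721.
After the shift, supply is qs = 2603 + 11p.
New equilibrium: 186 = 15p, so p = 12.4 and q = 2739.4.
Δq = 2739.4 - 2721 = 18.4.

Δq = 18.4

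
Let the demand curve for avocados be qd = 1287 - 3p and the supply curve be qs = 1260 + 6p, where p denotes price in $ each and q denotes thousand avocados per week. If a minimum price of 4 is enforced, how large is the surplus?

Surplus = 9

With p fixed at 4, quantity demanded is 1275 and quantity supplied is 1284.
Surplus = qs - qd = 1284 - 1275 = 9.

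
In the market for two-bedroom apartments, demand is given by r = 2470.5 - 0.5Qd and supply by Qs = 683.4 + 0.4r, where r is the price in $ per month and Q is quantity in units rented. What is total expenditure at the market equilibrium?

Rewriting in direct form: Qd = 4941 - 2r.
Set Qd = Qs: 4941 - 2r = 683.4 + 0.4r, so 4257.6 = 2.4r and r* = 1774.
From the demand curve, Q* = 4941 - 2(1774) = 1393.
Total expenditure = r* × Q* = 1774 × 1393 = 2471182.

Total expenditure = 2471182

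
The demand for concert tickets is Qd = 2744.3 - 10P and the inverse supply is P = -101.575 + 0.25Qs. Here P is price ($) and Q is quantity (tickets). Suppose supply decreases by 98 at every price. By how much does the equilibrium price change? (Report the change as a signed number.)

Rewriting in direct form: Qs = 406.3 + 4P.
Equating demand and supply, 2744.3 - 10P = 406.3 + 4P gives 14P = 2338, so P* = 167.
Plugging P* into demand: Q* = 2744.3 - 10(167) = 1074.3.
After the shift, supply is Qs = 308.3 + 4P.
New equilibrium: 2436 = 14P, so P = 174 and Q = 1004.3.
ΔP = 174 - 167 = 7.

ΔP = 7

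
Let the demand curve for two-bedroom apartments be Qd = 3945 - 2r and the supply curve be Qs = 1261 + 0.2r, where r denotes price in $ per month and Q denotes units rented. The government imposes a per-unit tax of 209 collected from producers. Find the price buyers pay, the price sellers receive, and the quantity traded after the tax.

r_b = 1239, r_s = 1030, Q = 1467

The tax drives a wedge r_b - r_s = 209. Substituting r_s = r_b - 209 into supply: Qs = 1219.2 + 0.2r_b.
Equate demand and the shifted supply: 3945 - 2r_b = 1219.2 + 0.2r_b, giving 2.2r_b = 2725.8, so r_b = 1239.
So r_s = 1030 and the quantity traded is Q = 3945 - 2(1239) = 1467.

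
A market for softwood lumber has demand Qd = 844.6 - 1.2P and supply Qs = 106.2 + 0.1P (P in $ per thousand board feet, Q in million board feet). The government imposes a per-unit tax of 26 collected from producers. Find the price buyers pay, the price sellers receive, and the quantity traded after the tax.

The tax drives a wedge P_b - P_s = 26. Substituting P_s = P_b - 26 into supply: Qs = 103.6 + 0.1P_b.
Equate demand and the shifted supply: 844.6 - 1.2P_b = 103.6 + 0.1P_b, giving 1.3P_b = 741, so P_b = 570.
Then P_s = 570 - 26 = 544 and Q = 844.6 - 1.2(570) = 160.6.

P_b = 570, P_s = 544, Q = 160.6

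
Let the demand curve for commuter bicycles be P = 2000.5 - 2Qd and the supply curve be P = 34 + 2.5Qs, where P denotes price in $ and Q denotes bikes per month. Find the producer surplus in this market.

Producer surplus = 238711.25

Inverting to quantity form: Qd = 1000.25 - 0.5P and Qs = -13.6 + 0.4P.
Equating demand and supply, 1000.25 - 0.5P = -13.6 + 0.4P gives 0.9P = 1013.85, so P* = 1126.5.
Substitute back: Q* = 1000.25 - 0.5(1126.5) = 437.
Supply choke price (Qs = 0): P = 34. Producer surplus = ½ × (1126.5 - 34) × 437 = 238711.25.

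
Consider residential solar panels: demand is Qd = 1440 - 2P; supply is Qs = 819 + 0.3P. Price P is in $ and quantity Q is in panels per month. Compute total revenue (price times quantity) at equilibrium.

At equilibrium Qd = Qs, so 1440 - 2P = 819 + 0.3P; collecting terms, 621 = 2.3P and P* = 270.
Substitute back: Q* = 1440 - 2(270) = 900.
Total revenue = P* × Q* = 270 × 900 = 243000.

Total revenue = 243000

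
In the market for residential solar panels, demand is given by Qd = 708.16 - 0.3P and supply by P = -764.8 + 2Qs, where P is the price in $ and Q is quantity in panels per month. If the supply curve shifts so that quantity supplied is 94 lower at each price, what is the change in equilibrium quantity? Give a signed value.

ΔQ = -35.25

In direct form, Qs = 382.4 + 0.5P.
At equilibrium Qd = Qs, so 708.16 - 0.3P = 382.4 + 0.5P; collecting terms, 325.76 = 0.8P and P* = 407.2.
Substitute back: Q* = 708.16 - 0.3(407.2) = 586.
After the shift, supply is Qs = 288.4 + 0.5P.
Re-solving, 0.8P = 419.76 gives P = 524.7 and Q = 550.75.
ΔQ = 550.75 - 586 = -35.25.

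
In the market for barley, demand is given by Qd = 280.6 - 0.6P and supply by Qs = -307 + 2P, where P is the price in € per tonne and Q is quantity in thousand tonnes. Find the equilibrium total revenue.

Total revenue = 32770

At equilibrium Qd = Qs, so 280.6 - 0.6P = -307 + 2P; collecting terms, 587.6 = 2.6P and P* = 226.
Plugging P* into demand: Q* = 280.6 - 0.6(226) = 145.
Total revenue = P* × Q* = 226 × 145 = 32770.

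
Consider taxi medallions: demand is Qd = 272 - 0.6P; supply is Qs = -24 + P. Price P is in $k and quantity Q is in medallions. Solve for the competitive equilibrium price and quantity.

The market clears where 272 - 0.6P = -24 + P. Rearranging, 1.6P = 296, hence P* = 185.
Then Q* = 272 - 0.6(185) = 161.

P* = 185, Q* = 161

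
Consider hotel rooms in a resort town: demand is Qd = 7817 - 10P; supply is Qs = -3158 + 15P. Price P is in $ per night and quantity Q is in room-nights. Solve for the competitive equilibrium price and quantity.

P* = 439, Q* = 3427

Equating demand and supply, 7817 - 10P = -3158 + 15P gives 25P = 10975, so P* = 439.
From the demand curve, Q* = 7817 - 10(439) = 3427.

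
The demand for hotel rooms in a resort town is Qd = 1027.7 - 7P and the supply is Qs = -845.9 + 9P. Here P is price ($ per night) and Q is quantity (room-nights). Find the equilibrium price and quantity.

P* = 117.1, Q* = 208

Equating demand and supply, 1027.7 - 7P = -845.9 + 9P gives 16P = 1873.6, so P* = 117.1.
Substitute back: Q* = 1027.7 - 7(117.1) = 208.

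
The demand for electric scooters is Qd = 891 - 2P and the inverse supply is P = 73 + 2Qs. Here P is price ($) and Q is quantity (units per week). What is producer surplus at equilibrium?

Inverting to quantity form: Qs = -36.5 + 0.5P.
The market clears where 891 - 2P = -36.5 + 0.5P. Rearranging, 2.5P = 927.5, hence P* = 371.
Plugging P* into demand: Q* = 891 - 2(371) = 149.
Supply choke price (Qs = 0): P = 73. Producer surplus = ½ × (371 - 73) × 149 = 22201.

Producer surplus = 22201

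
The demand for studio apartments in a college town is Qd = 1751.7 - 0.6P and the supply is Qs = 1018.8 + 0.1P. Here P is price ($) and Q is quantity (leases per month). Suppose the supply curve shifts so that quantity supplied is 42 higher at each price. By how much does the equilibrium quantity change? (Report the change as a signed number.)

ΔQ = 36

At equilibrium Qd = Qs, so 1751.7 - 0.6P = 1018.8 + 0.1P; collecting terms, 732.9 = 0.7P and P* = 1047.
Plugging P* into demand: Q* = 1751.7 - 0.6(1047) = 1123.5.
After the shift, supply is Qs = 1060.8 + 0.1P.
Re-solving, 0.7P = 690.9 gives P = 987 and Q = 1159.5.
ΔQ = 1159.5 - 1123.5 = 36.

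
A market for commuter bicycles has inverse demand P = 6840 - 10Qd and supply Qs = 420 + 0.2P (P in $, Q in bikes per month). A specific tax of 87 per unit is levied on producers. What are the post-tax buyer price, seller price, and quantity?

P_b = 938, P_s = 851, Q = 590.2

Rewriting in direct form: Qd = 684 - 0.1P.
With a tax of 87 on producers, they supply based on the net price P_s = P_b - 87, so Qs = 402.6 + 0.2P_b.
Market clearing requires 684 - 0.1P_b = 402.6 + 0.2P_b; hence 281.4 = 0.3P_b and P_b = 938.
So P_s = 851 and the quantity traded is Q = 684 - 0.1(938) = 590.2.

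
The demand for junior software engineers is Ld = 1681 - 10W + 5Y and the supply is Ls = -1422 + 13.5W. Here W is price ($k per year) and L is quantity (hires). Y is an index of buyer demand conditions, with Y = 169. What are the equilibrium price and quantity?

W* = 168, L* = 846

With Y = 169, demand is Ld = 2526 - 10W.
Set Ld = Ls: 2526 - 10W = -1422 + 13.5W, so 3948 = 23.5W and W* = 168.
Substitute back: L* = 2526 - 10(168) = 846.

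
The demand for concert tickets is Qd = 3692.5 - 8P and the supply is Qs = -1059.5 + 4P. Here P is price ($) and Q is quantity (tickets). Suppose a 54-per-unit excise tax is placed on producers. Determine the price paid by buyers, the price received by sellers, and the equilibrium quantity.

Producers keep P_s = P_b - 54 per unit, so supply in terms of the buyer price is Qs = -1275.5 + 4P_b.
Set Qd = Qs: 3692.5 - 8P_b = -1275.5 + 4P_b, so 4968 = 12P_b and P_b = 414.
Then P_s = 414 - 54 = 360 and Q = 3692.5 - 8(414) = 380.5.

P_b = 414, P_s = 360, Q = 380.5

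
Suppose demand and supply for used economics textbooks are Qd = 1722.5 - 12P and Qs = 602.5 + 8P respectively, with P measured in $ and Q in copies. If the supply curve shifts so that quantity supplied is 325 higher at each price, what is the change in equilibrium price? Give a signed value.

ΔP = -16.25

Equating demand and supply, 1722.5 - 12P = 602.5 + 8P gives 20P = 1120, so P* = 56.
Then Q* = 1722.5 - 12(56) = 1050.5.
After the shift, supply is Qs = 927.5 + 8P.
New equilibrium: 795 = 20P, so P = 39.75 and Q = 1245.5.
ΔP = 39.75 - 56 = -16.25.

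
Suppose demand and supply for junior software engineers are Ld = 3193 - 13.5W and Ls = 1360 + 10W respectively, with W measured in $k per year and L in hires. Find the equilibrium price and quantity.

Equating demand and supply, 3193 - 13.5W = 1360 + 10W gives 23.5W = 1833, so W* = 78.
From the demand curve, L* = 3193 - 13.5(78) = 2140.

W* = 78, L* = 2140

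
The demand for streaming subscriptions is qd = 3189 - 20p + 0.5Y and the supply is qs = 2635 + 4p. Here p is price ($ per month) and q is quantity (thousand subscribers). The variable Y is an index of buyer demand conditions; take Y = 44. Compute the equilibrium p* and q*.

With Y = 44, demand is qd = 3211 - 20p.
At equilibrium qd = qs, so 3211 - 20p = 2635 + 4p; collecting terms, 576 = 24p and p* = 24.
From the demand curve, q* = 3211 - 20(24) = 2731.

p* = 24, q* = 2731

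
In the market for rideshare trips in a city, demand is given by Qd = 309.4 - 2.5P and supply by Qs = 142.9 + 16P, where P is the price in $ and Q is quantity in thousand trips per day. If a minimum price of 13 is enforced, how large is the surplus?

At P = 13: Qd = 276.9 and Qs = 350.9.
Surplus = Qs - Qd = 350.9 - 276.9 = 74.

Surplus = 74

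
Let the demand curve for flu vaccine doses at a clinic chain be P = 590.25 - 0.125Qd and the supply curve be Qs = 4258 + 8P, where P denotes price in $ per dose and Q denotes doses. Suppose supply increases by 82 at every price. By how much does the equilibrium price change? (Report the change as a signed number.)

ΔP = -5.125

In direct form, Qd = 4722 - 8P.
Equating demand and supply, 4722 - 8P = 4258 + 8P gives 16P = 464, so P* = 29.
From the demand curve, Q* = 4722 - 8(29) = 4490.
After the shift, supply is Qs = 4340 + 8P.
New equilibrium: 382 = 16P, so P = 23.875 and Q = 4531.
ΔP = 23.875 - 29 = -5.125.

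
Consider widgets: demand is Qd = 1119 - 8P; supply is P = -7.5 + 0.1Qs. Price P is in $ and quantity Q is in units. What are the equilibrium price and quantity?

P* = 58, Q* = 655

Inverting to quantity form: Qs = 75 + 10P.
Set Qd = Qs: 1119 - 8P = 75 + 10P, so 1044 = 18P and P* = 58.
Substitute back: Q* = 1119 - 8(58) = 655.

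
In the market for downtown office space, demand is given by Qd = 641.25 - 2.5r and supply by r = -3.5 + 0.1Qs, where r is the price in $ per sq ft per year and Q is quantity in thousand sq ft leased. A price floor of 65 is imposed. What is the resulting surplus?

Surplus = 206.25

Solving each curve for Q: Qs = 35 + 10r.
Evaluating both curves at the floor price 65 gives Qd = 478.75, Qs = 685.
Surplus = Qs - Qd = 685 - 478.75 = 206.25.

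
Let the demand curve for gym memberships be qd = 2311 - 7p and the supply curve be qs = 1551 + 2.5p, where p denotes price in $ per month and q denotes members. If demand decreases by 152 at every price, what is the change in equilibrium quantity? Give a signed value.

At equilibrium qd = qs, so 2311 - 7p = 1551 + 2.5p; collecting terms, 760 = 9.5p and p* = 80.
From the demand curve, q* = 2311 - 7(80) = 1751.
After the shift, demand is qd = 2159 - 7p.
New equilibrium: 608 = 9.5p, so p = 64 and q = 1711.
Δq = 1711 - 1751 = -40.

Δq = -40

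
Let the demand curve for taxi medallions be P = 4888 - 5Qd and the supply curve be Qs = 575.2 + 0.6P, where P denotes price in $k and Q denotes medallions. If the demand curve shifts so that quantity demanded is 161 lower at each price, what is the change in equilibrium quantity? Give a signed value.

ΔQ = -120.75

Inverting to quantity form: Qd = 977.6 - 0.2P.
At equilibrium Qd = Qs, so 977.6 - 0.2P = 575.2 + 0.6P; collecting terms, 402.4 = 0.8P and P* = 503.
Plugging P* into demand: Q* = 977.6 - 0.2(503) = 877.
After the shift, demand is Qd = 816.6 - 0.2P.
New equilibrium: 241.4 = 0.8P, so P = 301.75 and Q = 756.25.
ΔQ = 756.25 - 877 = -120.75.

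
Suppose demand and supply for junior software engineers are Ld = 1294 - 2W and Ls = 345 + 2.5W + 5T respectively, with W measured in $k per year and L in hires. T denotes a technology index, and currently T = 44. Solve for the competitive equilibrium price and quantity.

W* = 162, L* = 970

With T = 44, supply is Ls = 565 + 2.5W.
The market clears where 1294 - 2W = 565 + 2.5W. Rearranging, 4.5W = 729, hence W* = 162.
From the demand curve, L* = 1294 - 2(162) = 970.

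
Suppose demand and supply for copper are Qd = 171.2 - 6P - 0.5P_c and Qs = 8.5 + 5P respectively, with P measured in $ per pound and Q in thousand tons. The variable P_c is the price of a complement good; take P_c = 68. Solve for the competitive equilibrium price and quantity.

P* = 11.7, Q* = 67

With P_c = 68, demand is Qd = 137.2 - 6P.
Equating demand and supply, 137.2 - 6P = 8.5 + 5P gives 11P = 128.7, so P* = 11.7.
Plugging P* into demand: Q* = 137.2 - 6(11.7) = 67.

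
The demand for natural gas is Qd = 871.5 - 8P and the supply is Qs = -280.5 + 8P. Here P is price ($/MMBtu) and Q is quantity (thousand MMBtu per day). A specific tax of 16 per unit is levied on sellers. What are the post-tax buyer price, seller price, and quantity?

The tax drives a wedge P_b - P_s = 16. Substituting P_s = P_b - 16 into supply: Qs = -408.5 + 8P_b.
Market clearing requires 871.5 - 8P_b = -408.5 + 8P_b; hence 1280 = 16P_b and P_b = 80.
So P_s = 64 and the quantity traded is Q = 871.5 - 8(80) = 231.5.

P_b = 80, P_s = 64, Q = 231.5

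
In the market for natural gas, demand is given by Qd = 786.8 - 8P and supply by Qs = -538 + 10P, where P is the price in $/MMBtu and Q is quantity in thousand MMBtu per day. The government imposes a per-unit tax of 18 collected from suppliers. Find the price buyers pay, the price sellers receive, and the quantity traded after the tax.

The tax drives a wedge P_b - P_s = 18. Substituting P_s = P_b - 18 into supply: Qs = -718 + 10P_b.
Equate demand and the shifted supply: 786.8 - 8P_b = -718 + 10P_b, giving 18P_b = 1504.8, so P_b = 83.6.
So P_s = 65.6 and the quantity traded is Q = 786.8 - 8(83.6) = 118.

P_b = 83.6, P_s = 65.6, Q = 118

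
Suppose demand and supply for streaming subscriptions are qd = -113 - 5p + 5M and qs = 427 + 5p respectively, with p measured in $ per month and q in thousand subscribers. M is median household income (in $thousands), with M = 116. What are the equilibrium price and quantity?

p* = 4, q* = 447

With M = 116, demand is qd = 467 - 5p.
The market clears where 467 - 5p = 427 + 5p. Rearranging, 10p = 40, hence p* = 4.
From the demand curve, q* = 467 - 5(4) = 447.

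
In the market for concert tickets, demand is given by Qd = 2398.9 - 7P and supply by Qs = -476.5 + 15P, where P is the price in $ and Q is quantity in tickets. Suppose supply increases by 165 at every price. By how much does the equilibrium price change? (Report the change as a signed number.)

ΔP = -7.5

Equating demand and supply, 2398.9 - 7P = -476.5 + 15P gives 22P = 2875.4, so P* = 130.7.
Then Q* = 2398.9 - 7(130.7) = 1484.
After the shift, supply is Qs = -311.5 + 15P.
The new intersection has 2710.4 = 22P, i.e. P = 123.2, Q = 1536.5.
ΔP = 123.2 - 130.7 = -7.5.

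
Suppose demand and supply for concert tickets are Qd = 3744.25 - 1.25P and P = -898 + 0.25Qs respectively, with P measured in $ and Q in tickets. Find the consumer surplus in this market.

Inverting to quantity form: Qs = 3592 + 4P.
Equating demand and supply, 3744.25 - 1.25P = 3592 + 4P gives 5.25P = 152.25, so P* = 29.
Substitute back: Q* = 3744.25 - 1.25(29) = 3708.
Demand choke price (Qd = 0): P = 3744.25/1.25 = 2995.4. Consumer surplus = ½ × (2995.4 - 29) × 3708 = 5499705.6.

Consumer surplus = 5499705.6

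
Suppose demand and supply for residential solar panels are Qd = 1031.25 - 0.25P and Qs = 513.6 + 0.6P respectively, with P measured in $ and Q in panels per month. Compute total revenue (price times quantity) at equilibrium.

Total revenue = 535311

Equating demand and supply, 1031.25 - 0.25P = 513.6 + 0.6P gives 0.85P = 517.65, so P* = 609.
Then Q* = 1031.25 - 0.25(609) = 879.
Total revenue = P* × Q* = 609 × 879 = 535311.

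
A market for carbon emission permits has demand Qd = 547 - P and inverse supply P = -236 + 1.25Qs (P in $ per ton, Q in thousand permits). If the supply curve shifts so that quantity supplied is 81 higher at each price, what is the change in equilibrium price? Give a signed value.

ΔP = -45

Solving each curve for Q: Qs = 188.8 + 0.8P.
The market clears where 547 - P = 188.8 + 0.8P. Rearranging, 1.8P = 358.2, hence P* = 199.
Substitute back: Q* = 547 - 199 = 348.
After the shift, supply is Qs = 269.8 + 0.8P.
Re-solving, 1.8P = 277.2 gives P = 154 and Q = 393.
ΔP = 154 - 199 = -45.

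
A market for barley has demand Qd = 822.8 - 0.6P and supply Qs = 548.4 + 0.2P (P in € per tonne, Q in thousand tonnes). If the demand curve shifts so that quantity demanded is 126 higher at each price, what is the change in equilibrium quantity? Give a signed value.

At equilibrium Qd = Qs, so 822.8 - 0.6P = 548.4 + 0.2P; collecting terms, 274.4 = 0.8P and P* = 343.
From the demand curve, Q* = 822.8 - 0.6(343) = 617.
After the shift, demand is Qd = 948.8 - 0.6P.
Re-solving, 0.8P = 400.4 gives P = 500.5 and Q = 648.5.
ΔQ = 648.5 - 617 = 31.5.

ΔQ = 31.5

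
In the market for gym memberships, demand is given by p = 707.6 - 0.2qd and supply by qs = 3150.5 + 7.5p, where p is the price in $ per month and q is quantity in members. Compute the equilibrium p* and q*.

Inverting to quantity form: qd = 3538 - 5p.
Equating demand and supply, 3538 - 5p = 3150.5 + 7.5p gives 12.5p = 387.5, so p* = 31.
Then q* = 3538 - 5(31) = 3383.

p* = 31, q* = 3383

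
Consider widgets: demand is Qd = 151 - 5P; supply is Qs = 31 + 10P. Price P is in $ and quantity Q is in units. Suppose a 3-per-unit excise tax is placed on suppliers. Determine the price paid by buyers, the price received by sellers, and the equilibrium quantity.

Suppliers keep P_s = P_b - 3 per unit, so supply in terms of the buyer price is Qs = 1 + 10P_b.
Equate demand and the shifted supply: 151 - 5P_b = 1 + 10P_b, giving 15P_b = 150, so P_b = 10.
Then P_s = 10 - 3 = 7 and Q = 151 - 5(10) = 101.

P_b = 10, P_s = 7, Q = 101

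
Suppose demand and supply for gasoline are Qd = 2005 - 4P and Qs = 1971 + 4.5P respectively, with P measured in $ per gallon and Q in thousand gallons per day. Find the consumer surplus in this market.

The market clears where 2005 - 4P = 1971 + 4.5P. Rearranging, 8.5P = 34, hence P* = 4.
From the demand curve, Q* = 2005 - 4(4) = 1989.
Demand choke price (Qd = 0): P = 2005/4 = 501.25. Consumer surplus = ½ × (501.25 - 4) × 1989 = 494515.125.

Consumer surplus = 494515.125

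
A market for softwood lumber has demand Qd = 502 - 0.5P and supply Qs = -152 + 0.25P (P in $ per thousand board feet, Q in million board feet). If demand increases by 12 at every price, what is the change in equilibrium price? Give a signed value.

ΔP = 16

At equilibrium Qd = Qs, so 502 - 0.5P = -152 + 0.25P; collecting terms, 654 = 0.75P and P* = 872.
Plugging P* into demand: Q* = 502 - 0.5(872) = 66.
After the shift, demand is Qd = 514 - 0.5P.
New equilibrium: 666 = 0.75P, so P = 888 and Q = 70.
ΔP = 888 - 872 = 16.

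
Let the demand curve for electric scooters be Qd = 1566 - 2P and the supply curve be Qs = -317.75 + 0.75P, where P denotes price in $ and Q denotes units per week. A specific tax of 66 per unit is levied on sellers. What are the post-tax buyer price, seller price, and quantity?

P_b = 703, P_s = 637, Q = 160

The tax drives a wedge P_b - P_s = 66. Substituting P_s = P_b - 66 into supply: Qs = -367.25 + 0.75P_b.
Equate demand and the shifted supply: 1566 - 2P_b = -367.25 + 0.75P_b, giving 2.75P_b = 1933.25, so P_b = 703.
Then P_s = 703 - 66 = 637 and Q = 1566 - 2(703) = 160.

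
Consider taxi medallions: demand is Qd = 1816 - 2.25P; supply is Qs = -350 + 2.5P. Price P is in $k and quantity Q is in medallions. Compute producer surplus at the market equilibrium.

Equating demand and supply, 1816 - 2.25P = -350 + 2.5P gives 4.75P = 2166, so P* = 456.
Substitute back: Q* = 1816 - 2.25(456) = 790.
Supply choke price (Qs = 0): P = 140. Producer surplus = ½ × (456 - 140) × 790 = 124820.

Producer surplus = 124820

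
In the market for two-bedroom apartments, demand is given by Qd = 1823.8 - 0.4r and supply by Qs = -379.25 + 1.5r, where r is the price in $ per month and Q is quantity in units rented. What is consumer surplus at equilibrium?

Consumer surplus = 2312000

At equilibrium Qd = Qs, so 1823.8 - 0.4r = -379.25 + 1.5r; collecting terms, 2203.05 = 1.9r and r* = 1159.5.
Substitute back: Q* = 1823.8 - 0.4(1159.5) = 1360.
Demand choke price (Qd = 0): r = 1823.8/0.4 = 4559.5. Consumer surplus = ½ × (4559.5 - 1159.5) × 1360 = 2312000.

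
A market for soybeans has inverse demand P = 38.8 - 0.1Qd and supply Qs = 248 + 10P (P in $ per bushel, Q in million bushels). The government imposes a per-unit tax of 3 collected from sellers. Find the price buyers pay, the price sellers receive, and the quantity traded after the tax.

Inverting to quantity form: Qd = 388 - 10P.
Sellers keep P_s = P_b - 3 per unit, so supply in terms of the buyer price is Qs = 218 + 10P_b.
Equate demand and the shifted supply: 388 - 10P_b = 218 + 10P_b, giving 20P_b = 170, so P_b = 8.5.
So P_s = 5.5 and the quantity traded is Q = 388 - 10(8.5) = 303.

P_b = 8.5, P_s = 5.5, Q = 303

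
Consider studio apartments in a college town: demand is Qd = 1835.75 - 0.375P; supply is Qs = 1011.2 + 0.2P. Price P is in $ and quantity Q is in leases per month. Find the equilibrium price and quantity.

P* = 1434, Q* = 1298

Set Qd = Qs: 1835.75 - 0.375P = 1011.2 + 0.2P, so 824.55 = 0.575P and P* = 1434.
From the demand curve, Q* = 1835.75 - 0.375(1434) = 1298.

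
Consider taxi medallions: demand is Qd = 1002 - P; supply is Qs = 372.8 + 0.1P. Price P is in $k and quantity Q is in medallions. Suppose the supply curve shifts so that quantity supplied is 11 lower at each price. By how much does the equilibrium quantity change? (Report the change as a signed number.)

ΔQ = -10

Set Qd = Qs: 1002 - P = 372.8 + 0.1P, so 629.2 = 1.1P and P* = 572.
Plugging P* into demand: Q* = 1002 - 572 = 430.
After the shift, supply is Qs = 361.8 + 0.1P.
New equilibrium: 640.2 = 1.1P, so P = 582 and Q = 420.
ΔQ = 420 - 430 = -10.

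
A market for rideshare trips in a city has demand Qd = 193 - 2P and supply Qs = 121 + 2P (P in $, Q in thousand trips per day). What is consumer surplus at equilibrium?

The market clears where 193 - 2P = 121 + 2P. Rearranging, 4P = 72, hence P* = 18.
Then Q* = 193 - 2(18) = 157.
Demand choke price (Qd = 0): P = 193/2 = 96.5. Consumer surplus = ½ × (96.5 - 18) × 157 = 6162.25.

Consumer surplus = 6162.25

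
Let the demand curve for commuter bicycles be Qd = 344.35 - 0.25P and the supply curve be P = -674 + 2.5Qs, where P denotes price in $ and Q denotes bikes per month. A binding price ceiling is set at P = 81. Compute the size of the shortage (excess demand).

Shortage = 22.1

Inverting to quantity form: Qs = 269.6 + 0.4P.
Evaluating both curves at the ceiling price 81 gives Qd = 324.1, Qs = 302.
Shortage = Qd - Qs = 324.1 - 302 = 22.1.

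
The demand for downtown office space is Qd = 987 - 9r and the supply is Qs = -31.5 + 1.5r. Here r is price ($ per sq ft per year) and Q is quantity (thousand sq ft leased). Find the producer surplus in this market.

At equilibrium Qd = Qs, so 987 - 9r = -31.5 + 1.5r; collecting terms, 1018.5 = 10.5r and r* = 97.
Then Q* = 987 - 9(97) = 114.
Supply choke price (Qs = 0): r = 21. Producer surplus = ½ × (97 - 21) × 114 = 4332.

Producer surplus = 4332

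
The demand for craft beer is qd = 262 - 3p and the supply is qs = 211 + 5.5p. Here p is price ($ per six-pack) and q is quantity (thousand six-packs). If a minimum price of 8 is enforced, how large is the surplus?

Evaluating both curves at the floor price 8 gives qd = 238, qs = 255.
Surplus = qs - qd = 255 - 238 = 17.

Surplus = 17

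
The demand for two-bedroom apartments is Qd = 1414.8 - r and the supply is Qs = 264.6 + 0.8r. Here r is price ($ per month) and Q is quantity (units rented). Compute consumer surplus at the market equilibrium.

Set Qd = Qs: 1414.8 - r = 264.6 + 0.8r, so 1150.2 = 1.8r and r* = 639.
Plugging r* into demand: Q* = 1414.8 - 639 = 775.8.
Demand choke price (Qd = 0): r = 1414.8. Consumer surplus = ½ × (1414.8 - 639) × 775.8 = 300932.82.

Consumer surplus = 300932.82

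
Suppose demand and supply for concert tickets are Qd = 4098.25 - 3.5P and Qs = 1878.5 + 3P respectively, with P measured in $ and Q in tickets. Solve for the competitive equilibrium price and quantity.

Equating demand and supply, 4098.25 - 3.5P = 1878.5 + 3P gives 6.5P = 2219.75, so P* = 341.5.
Plugging P* into demand: Q* = 4098.25 - 3.5(341.5) = 2903.

P* = 341.5, Q* = 2903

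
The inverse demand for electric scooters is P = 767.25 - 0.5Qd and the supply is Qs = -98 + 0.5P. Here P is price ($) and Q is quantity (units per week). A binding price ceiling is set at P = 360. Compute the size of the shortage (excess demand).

Shortage = 732.5

Solving each curve for Q: Qd = 1534.5 - 2P.
With P fixed at 360, quantity demanded is 814.5 and quantity supplied is 82.
Shortage = Qd - Qs = 814.5 - 82 = 732.5.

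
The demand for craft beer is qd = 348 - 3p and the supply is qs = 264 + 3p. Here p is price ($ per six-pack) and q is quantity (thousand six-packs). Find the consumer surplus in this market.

Set qd = qs: 348 - 3p = 264 + 3p, so 84 = 6p and p* = 14.
Then q* = 348 - 3(14) = 306.
Demand choke price (qd = 0): p = 348/3 = 116. Consumer surplus = ½ × (116 - 14) × 306 = 15606.

Consumer surplus = 15606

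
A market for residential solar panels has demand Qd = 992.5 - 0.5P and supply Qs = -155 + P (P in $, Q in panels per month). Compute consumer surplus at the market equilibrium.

Set Qd = Qs: 992.5 - 0.5P = -155 + P, so 1147.5 = 1.5P and P* = 765.
Then Q* = 992.5 - 0.5(765) = 610.
Demand choke price (Qd = 0): P = 992.5/0.5 = 1985. Consumer surplus = ½ × (1985 - 765) × 610 = 372100.

Consumer surplus = 372100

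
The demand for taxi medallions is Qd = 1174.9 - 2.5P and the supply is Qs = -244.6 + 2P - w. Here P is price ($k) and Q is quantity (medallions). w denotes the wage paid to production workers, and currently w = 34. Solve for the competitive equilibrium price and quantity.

With w = 34, supply is Qs = -278.6 + 2P.
At equilibrium Qd = Qs, so 1174.9 - 2.5P = -278.6 + 2P; collecting terms, 1453.5 = 4.5P and P* = 323.
From the demand curve, Q* = 1174.9 - 2.5(323) = 367.4.

P* = 323, Q* = 367.4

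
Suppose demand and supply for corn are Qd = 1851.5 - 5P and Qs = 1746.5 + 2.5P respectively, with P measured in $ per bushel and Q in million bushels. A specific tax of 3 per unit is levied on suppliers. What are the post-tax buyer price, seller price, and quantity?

Suppliers keep P_s = P_b - 3 per unit, so supply in terms of the buyer price is Qs = 1739 + 2.5P_b.
Market clearing requires 1851.5 - 5P_b = 1739 + 2.5P_b; hence 112.5 = 7.5P_b and P_b = 15.
Then P_s = 15 - 3 = 12 and Q = 1851.5 - 5(15) = 1776.5.

P_b = 15, P_s = 12, Q = 1776.5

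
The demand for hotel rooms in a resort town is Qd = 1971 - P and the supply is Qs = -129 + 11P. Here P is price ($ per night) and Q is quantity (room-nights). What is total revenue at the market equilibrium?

Total revenue = 314300

Set Qd = Qs: 1971 - P = -129 + 11P, so 2100 = 12P and P* = 175.
Then Q* = 1971 - 175 = 1796.
Total revenue = P* × Q* = 175 × 1796 = 314300.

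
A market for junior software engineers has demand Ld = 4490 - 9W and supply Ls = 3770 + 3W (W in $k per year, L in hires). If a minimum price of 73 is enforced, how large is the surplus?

With W fixed at 73, quantity demanded is 3833 and quantity supplied is 3989.
Surplus = Ls - Ld = 3989 - 3833 = 156.

Surplus = 156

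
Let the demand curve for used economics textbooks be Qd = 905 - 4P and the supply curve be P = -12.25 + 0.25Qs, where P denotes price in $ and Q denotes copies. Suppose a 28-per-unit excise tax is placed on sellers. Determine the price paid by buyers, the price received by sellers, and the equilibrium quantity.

Inverting to quantity form: Qs = 49 + 4P.
With a tax of 28 on sellers, they supply based on the net price P_s = P_b - 28, so Qs = -63 + 4P_b.
Set Qd = Qs: 905 - 4P_b = -63 + 4P_b, so 968 = 8P_b and P_b = 121.
So P_s = 93 and the quantity traded is Q = 905 - 4(121) = 421.

P_b = 121, P_s = 93, Q = 421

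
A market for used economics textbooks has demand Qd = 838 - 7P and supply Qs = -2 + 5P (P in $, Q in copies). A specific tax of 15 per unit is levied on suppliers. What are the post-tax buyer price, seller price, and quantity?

Suppliers keep P_s = P_b - 15 per unit, so supply in terms of the buyer price is Qs = -77 + 5P_b.
Set Qd = Qs: 838 - 7P_b = -77 + 5P_b, so 915 = 12P_b and P_b = 76.25.
Then P_s = 76.25 - 15 = 61.25 and Q = 838 - 7(76.25) = 304.25.

P_b = 76.25, P_s = 61.25, Q = 304.25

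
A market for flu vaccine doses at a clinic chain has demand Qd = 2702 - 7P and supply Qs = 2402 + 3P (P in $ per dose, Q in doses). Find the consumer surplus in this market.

Set Qd = Qs: 2702 - 7P = 2402 + 3P, so 300 = 10P and P* = 30.
From the demand curve, Q* = 2702 - 7(30) = 2492.
Demand choke price (Qd = 0): P = 2702/7 = 386. Consumer surplus = ½ × (386 - 30) × 2492 = 443576.

Consumer surplus = 443576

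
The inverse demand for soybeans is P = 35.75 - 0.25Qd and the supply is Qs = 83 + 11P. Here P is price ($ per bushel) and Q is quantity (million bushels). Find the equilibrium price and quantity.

Rewriting in direct form: Qd = 143 - 4P.
Equating demand and supply, 143 - 4P = 83 + 11P gives 15P = 60, so P* = 4.
Then Q* = 143 - 4(4) = 127.

P* = 4, Q* = 127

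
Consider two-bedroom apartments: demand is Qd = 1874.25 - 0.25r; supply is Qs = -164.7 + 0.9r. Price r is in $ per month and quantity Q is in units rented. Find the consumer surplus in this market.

The market clears where 1874.25 - 0.25r = -164.7 + 0.9r. Rearranging, 1.15r = 2038.95, hence r* = 1773.
Then Q* = 1874.25 - 0.25(1773) = 1431.
Demand choke price (Qd = 0): r = 1874.25/0.25 = 7497. Consumer surplus = ½ × (7497 - 1773) × 1431 = 4095522.

Consumer surplus = 4095522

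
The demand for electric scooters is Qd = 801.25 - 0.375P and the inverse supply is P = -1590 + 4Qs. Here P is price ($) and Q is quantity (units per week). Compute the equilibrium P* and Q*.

In direct form, Qs = 397.5 + 0.25P.
Set Qd = Qs: 801.25 - 0.375P = 397.5 + 0.25P, so 403.75 = 0.625P and P* = 646.
Plugging P* into demand: Q* = 801.25 - 0.375(646) = 559.

P* = 646, Q* = 559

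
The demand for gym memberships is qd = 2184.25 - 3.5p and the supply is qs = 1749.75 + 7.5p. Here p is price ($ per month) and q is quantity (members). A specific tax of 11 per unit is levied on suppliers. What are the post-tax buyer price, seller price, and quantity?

With a tax of 11 on suppliers, they supply based on the net price p_s = p_b - 11, so qs = 1667.25 + 7.5p_b.
Equate demand and the shifted supply: 2184.25 - 3.5p_b = 1667.25 + 7.5p_b, giving 11p_b = 517, so p_b = 47.
So p_s = 36 and the quantity traded is q = 2184.25 - 3.5(47) = 2019.75.

p_b = 47, p_s = 36, q = 2019.75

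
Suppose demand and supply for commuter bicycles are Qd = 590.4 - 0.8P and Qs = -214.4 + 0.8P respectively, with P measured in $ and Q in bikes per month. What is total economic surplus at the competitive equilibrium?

The market clears where 590.4 - 0.8P = -214.4 + 0.8P. Rearranging, 1.6P = 804.8, hence P* = 503.
Then Q* = 590.4 - 0.8(503) = 188.
Demand choke price = 738; supply choke price = 268. CS = ½(738 - 503)(188) = 22090; PS = ½(503 - 268)(188) = 22090. Total surplus = 44180.

Total surplus = 44180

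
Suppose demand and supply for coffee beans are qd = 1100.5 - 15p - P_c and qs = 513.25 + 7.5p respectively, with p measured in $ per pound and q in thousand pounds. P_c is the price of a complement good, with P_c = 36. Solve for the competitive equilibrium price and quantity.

With P_c = 36, demand is qd = 1064.5 - 15p.
Set qd = qs: 1064.5 - 15p = 513.25 + 7.5p, so 551.25 = 22.5p and p* = 24.5.
From the demand curve, q* = 1064.5 - 15(24.5) = 697.

p* = 24.5, q* = 697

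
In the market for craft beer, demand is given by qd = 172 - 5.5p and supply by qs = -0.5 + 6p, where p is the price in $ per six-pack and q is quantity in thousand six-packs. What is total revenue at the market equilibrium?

Equating demand and supply, 172 - 5.5p = -0.5 + 6p gives 11.5p = 172.5, so p* = 15.
Substitute back: q* = 172 - 5.5(15) = 89.5.
Total revenue = p* × q* = 15 × 89.5 = 1342.5.

Total revenue = 1342.5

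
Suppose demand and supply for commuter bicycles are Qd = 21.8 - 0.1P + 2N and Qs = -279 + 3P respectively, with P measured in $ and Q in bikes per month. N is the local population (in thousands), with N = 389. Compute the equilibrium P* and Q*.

With N = 389, demand is Qd = 799.8 - 0.1P.
The market clears where 799.8 - 0.1P = -279 + 3P. Rearranging, 3.1P = 1078.8, hence P* = 348.
From the demand curve, Q* = 799.8 - 0.1(348) = 765.

P* = 348, Q* = 765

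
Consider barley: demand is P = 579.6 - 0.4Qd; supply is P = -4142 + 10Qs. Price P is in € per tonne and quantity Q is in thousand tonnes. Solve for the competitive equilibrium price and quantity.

P* = 398, Q* = 454

Rewriting in direct form: Qd = 1449 - 2.5P and Qs = 414.2 + 0.1P.
Set Qd = Qs: 1449 - 2.5P = 414.2 + 0.1P, so 1034.8 = 2.6P and P* = 398.
Then Q* = 1449 - 2.5(398) = 454.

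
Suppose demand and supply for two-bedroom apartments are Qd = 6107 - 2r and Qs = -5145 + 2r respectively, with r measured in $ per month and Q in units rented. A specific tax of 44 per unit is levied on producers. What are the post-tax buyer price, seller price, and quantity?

r_b = 2835, r_s = 2791, Q = 437

Producers keep r_s = r_b - 44 per unit, so supply in terms of the buyer price is Qs = -5233 + 2r_b.
Set Qd = Qs: 6107 - 2r_b = -5233 + 2r_b, so 11340 = 4r_b and r_b = 2835.
So r_s = 2791 and the quantity traded is Q = 6107 - 2(2835) = 437.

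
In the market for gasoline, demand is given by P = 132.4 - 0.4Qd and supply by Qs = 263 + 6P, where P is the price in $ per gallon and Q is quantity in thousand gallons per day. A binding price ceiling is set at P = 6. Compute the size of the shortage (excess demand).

Solving each curve for Q: Qd = 331 - 2.5P.
With P fixed at 6, quantity demanded is 316 and quantity supplied is 299.
Shortage = Qd - Qs = 316 - 299 = 17.

Shortage = 17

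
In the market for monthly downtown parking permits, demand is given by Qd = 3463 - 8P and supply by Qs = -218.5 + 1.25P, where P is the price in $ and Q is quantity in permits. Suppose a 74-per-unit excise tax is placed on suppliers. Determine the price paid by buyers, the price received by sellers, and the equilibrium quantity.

P_b = 408, P_s = 334, Q = 199

With a tax of 74 on suppliers, they supply based on the net price P_s = P_b - 74, so Qs = -311 + 1.25P_b.
Equate demand and the shifted supply: 3463 - 8P_b = -311 + 1.25P_b, giving 9.25P_b = 3774, so P_b = 408.
Then P_s = 408 - 74 = 334 and Q = 3463 - 8(408) = 199.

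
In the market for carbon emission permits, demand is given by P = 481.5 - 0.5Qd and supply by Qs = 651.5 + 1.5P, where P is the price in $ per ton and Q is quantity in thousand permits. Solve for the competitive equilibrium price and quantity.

P* = 89, Q* = 785

Inverting to quantity form: Qd = 963 - 2P.
At equilibrium Qd = Qs, so 963 - 2P = 651.5 + 1.5P; collecting terms, 311.5 = 3.5P and P* = 89.
From the demand curve, Q* = 963 - 2(89) = 785.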